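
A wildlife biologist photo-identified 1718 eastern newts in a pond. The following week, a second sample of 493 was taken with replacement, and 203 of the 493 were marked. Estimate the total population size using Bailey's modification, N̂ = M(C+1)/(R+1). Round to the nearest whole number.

N ≈ 4160

N̂ = 1718·(493+1)/(203+1) = 1718·494/204 = 848692/204 ≈ 4160.3 → 4160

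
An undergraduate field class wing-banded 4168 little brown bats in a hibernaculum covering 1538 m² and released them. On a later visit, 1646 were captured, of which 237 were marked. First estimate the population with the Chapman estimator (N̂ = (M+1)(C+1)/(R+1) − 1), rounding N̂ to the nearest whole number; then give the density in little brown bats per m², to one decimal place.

density ≈ 18.8 little brown bats per m²

N̂ = 4169·1647/238 − 1 = 6866343/238 − 1 ≈ 28849.2 → 28849
Density = N̂ / area = 28849 / 1538 ≈ 18.76 → 18.8 per m²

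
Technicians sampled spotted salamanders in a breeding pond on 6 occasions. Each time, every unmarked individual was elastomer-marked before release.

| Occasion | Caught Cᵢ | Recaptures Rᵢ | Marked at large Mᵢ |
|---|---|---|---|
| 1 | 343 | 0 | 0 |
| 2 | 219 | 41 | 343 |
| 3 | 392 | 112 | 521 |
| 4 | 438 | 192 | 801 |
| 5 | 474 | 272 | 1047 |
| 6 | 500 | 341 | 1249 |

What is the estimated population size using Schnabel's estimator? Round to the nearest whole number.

Σ MᵢCᵢ = 0·343 + 343·219 + 521·392 + 801·438 + 1047·474 + 1249·500 = 0 + 75117 + 204232 + 350838 + 496278 + 624500 = 1750965
Σ Rᵢ = 0 + 41 + 112 + 192 + 272 + 341 = 958
N̂ = 1750965 / 958 ≈ 1827.7 → 1828

N ≈ 1828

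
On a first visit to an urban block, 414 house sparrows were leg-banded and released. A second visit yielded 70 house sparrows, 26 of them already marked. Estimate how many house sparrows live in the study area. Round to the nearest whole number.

Lincoln-Petersen assumes M/N = R/C, so N = M·C / R.
N = (414 × 70) / 26 = 28980 / 26 ≈ 1114.6 → 1115

N ≈ 1115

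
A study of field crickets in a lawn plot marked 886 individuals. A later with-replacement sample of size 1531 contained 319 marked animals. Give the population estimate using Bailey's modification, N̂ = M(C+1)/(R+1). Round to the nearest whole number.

N ≈ 4242

N̂ = 886·(1531+1)/(319+1) = 886·1532/320 = 1357352/320 ≈ 4241.7 → 4242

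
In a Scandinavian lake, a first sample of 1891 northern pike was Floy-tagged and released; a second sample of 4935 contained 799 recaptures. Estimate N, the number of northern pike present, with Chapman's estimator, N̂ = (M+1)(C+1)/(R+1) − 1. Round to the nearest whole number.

N̂ = (1891+1)(4935+1)/(799+1) − 1 = 1892·4936/800 − 1
= 9338912/800 − 1 ≈ 11673.6 − 1 ≈ 11672.6 → 11673

N ≈ 11,673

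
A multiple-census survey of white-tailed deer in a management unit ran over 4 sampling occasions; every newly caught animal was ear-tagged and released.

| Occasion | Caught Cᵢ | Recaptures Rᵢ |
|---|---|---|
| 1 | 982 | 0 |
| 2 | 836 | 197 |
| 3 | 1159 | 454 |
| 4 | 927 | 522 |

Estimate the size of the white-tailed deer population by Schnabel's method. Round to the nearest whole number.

N ≈ 4140

Marked at large before each occasion: Mᵢ = Σⱼ<ᵢ (Cⱼ − Rⱼ) → M1=0, M2=982, M3=1621, M4=2326
Σ MᵢCᵢ = 0·982 + 982·836 + 1621·1159 + 2326·927 = 0 + 820952 + 1878739 + 2156202 = 4855893
Σ Rᵢ = 0 + 197 + 454 + 522 = 1173
N̂ = 4855893 / 1173 ≈ 4139.7 → 4140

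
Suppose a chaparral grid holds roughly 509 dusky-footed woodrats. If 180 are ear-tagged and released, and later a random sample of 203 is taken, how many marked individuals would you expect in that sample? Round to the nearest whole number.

expected recaptures ≈ 72

Expected recaptures E[R] = M·C / N.
E[R] = 180 × 203 / 509 = 36540 / 509 ≈ 71.8 → 72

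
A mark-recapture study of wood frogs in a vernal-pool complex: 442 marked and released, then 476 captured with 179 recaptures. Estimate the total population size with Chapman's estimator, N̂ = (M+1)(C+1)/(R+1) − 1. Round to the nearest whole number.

N̂ = (442+1)(476+1)/(179+1) − 1 = 443·477/180 − 1
= 211311/180 − 1 ≈ 1174.0 − 1 ≈ 1173.0 → 1173

N ≈ 1173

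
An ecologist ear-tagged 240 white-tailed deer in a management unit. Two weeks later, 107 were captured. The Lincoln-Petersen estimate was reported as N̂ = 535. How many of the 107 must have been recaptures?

From N = M·C/R: R = M·C / N = 240·107 / 535 = 25680 / 535 = 48.

R = 48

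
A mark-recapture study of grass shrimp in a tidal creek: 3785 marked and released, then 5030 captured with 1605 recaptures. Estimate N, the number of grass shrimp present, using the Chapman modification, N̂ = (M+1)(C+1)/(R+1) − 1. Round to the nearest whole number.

N ≈ 11,859

N̂ = (3785+1)(5030+1)/(1605+1) − 1 = 3786·5031/1606 − 1
= 19047366/1606 − 1 ≈ 11860.1 − 1 ≈ 11859.1 → 11859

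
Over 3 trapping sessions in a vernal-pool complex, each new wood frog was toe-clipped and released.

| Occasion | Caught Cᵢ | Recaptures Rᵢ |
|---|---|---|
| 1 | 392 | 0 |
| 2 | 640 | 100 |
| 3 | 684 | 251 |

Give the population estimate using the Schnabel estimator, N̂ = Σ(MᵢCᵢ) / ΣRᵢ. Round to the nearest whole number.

Marked at large before each occasion: Mᵢ = Σⱼ<ᵢ (Cⱼ − Rⱼ) → M1=0, M2=392, M3=932
Σ MᵢCᵢ = 0·392 + 392·640 + 932·684 = 0 + 250880 + 637488 = 888368
Σ Rᵢ = 0 + 100 + 251 = 351
N̂ = 888368 / 351 ≈ 2531.0 → 2531

N ≈ 2531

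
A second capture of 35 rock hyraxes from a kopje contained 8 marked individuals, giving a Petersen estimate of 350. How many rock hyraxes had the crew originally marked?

From N = M·C/R: M = N·R / C = 350·8 / 35 = 2800 / 35 = 80.

M = 80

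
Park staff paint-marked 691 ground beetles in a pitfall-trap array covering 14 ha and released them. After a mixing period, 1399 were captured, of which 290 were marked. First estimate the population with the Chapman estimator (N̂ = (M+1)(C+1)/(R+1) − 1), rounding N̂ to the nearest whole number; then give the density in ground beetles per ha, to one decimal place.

density ≈ 237.7 ground beetles per ha

N̂ = 692·1400/291 − 1 = 968800/291 − 1 ≈ 3328.2 → 3328
Density = N̂ / area = 3328 / 14 ≈ 237.71 → 237.7 per ha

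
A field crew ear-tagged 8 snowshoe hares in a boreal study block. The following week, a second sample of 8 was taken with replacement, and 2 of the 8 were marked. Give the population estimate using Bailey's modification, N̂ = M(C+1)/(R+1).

N̂ = 8·(8+1)/(2+1) = 8·9/3 = 72/3 = 24

N = 24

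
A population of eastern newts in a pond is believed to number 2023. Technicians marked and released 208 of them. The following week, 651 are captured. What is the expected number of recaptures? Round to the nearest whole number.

expected recaptures ≈ 67

Expected recaptures E[R] = M·C / N.
E[R] = 208 × 651 / 2023 = 135408 / 2023 ≈ 66.9 → 67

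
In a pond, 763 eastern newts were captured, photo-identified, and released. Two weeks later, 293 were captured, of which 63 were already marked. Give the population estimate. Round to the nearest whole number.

N ≈ 3549

Lincoln-Petersen assumes M/N = R/C, so N = M·C / R.
N = (763 × 293) / 63 = 223559 / 63 ≈ 3548.6 → 3549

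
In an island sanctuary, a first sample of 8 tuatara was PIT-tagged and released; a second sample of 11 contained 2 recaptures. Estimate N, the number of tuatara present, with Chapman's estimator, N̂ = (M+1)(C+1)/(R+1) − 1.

N̂ = (8+1)(11+1)/(2+1) − 1 = 9·12/3 − 1
= 108/3 − 1 = 36 − 1 = 35

N = 35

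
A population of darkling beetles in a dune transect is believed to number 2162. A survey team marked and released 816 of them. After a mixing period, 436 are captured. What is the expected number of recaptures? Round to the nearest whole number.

expected recaptures ≈ 165

The marked fraction of the population is 816/2162, so in a sample of 436 expect C·(M/N) marked.
E[R] = 816 × 436 / 2162 = 355776 / 2162 ≈ 164.6 → 165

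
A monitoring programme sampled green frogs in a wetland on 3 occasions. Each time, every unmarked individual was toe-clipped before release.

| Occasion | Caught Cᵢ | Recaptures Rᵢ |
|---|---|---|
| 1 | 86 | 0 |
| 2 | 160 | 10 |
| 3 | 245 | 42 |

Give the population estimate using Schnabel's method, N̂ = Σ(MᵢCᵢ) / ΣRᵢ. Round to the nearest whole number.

N ≈ 1377

Marked at large before each occasion: Mᵢ = Σⱼ<ᵢ (Cⱼ − Rⱼ) → M1=0, M2=86, M3=236
Σ MᵢCᵢ = 0·86 + 86·160 + 236·245 = 0 + 13760 + 57820 = 71580
Σ Rᵢ = 0 + 10 + 42 = 52
N̂ = 71580 / 52 ≈ 1376.5 → 1377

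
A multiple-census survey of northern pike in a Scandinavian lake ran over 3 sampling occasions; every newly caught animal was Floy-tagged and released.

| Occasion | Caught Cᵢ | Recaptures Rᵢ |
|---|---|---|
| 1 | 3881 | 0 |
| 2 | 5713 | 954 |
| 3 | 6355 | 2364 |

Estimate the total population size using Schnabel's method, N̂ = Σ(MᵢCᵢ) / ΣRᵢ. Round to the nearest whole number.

Marked at large before each occasion: Mᵢ = Σⱼ<ᵢ (Cⱼ − Rⱼ) → M1=0, M2=3881, M3=8640
Σ MᵢCᵢ = 0·3881 + 3881·5713 + 8640·6355 = 0 + 22172153 + 54907200 = 77079353
Σ Rᵢ = 0 + 954 + 2364 = 3318
N̂ = 77079353 / 3318 ≈ 23230.7 → 23231

N ≈ 23,231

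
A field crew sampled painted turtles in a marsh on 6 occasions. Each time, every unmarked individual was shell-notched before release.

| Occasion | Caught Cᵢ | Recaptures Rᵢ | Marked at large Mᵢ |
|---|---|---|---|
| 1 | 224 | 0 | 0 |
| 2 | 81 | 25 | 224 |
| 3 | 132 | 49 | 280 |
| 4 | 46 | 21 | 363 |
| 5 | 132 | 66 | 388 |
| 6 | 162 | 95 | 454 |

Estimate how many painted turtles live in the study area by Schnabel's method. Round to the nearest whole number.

N ≈ 768

Σ MᵢCᵢ = 0·224 + 224·81 + 280·132 + 363·46 + 388·132 + 454·162 = 0 + 18144 + 36960 + 16698 + 51216 + 73548 = 196566
Σ Rᵢ = 0 + 25 + 49 + 21 + 66 + 95 = 256
N̂ = 196566 / 256 ≈ 767.8 → 768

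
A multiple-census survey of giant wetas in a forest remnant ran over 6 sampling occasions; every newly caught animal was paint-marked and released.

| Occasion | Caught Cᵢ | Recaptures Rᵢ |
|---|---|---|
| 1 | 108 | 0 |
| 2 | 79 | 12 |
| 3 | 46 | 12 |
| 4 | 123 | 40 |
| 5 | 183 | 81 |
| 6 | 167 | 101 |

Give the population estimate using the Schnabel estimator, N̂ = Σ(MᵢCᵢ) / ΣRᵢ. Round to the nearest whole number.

Marked at large before each occasion: Mᵢ = Σⱼ<ᵢ (Cⱼ − Rⱼ) → M1=0, M2=108, M3=175, M4=209, M5=292, M6=394
Σ MᵢCᵢ = 0·108 + 108·79 + 175·46 + 209·123 + 292·183 + 394·167 = 0 + 8532 + 8050 + 25707 + 53436 + 65798 = 161523
Σ Rᵢ = 0 + 12 + 12 + 40 + 81 + 101 = 246
N̂ = 161523 / 246 ≈ 656.6 → 657

N ≈ 657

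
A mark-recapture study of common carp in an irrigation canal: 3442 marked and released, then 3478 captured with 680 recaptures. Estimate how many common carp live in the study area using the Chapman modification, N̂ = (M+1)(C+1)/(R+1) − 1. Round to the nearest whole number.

N̂ = (3442+1)(3478+1)/(680+1) − 1 = 3443·3479/681 − 1
= 11978197/681 − 1 ≈ 17589.1 − 1 ≈ 17588.1 → 17588

N ≈ 17,588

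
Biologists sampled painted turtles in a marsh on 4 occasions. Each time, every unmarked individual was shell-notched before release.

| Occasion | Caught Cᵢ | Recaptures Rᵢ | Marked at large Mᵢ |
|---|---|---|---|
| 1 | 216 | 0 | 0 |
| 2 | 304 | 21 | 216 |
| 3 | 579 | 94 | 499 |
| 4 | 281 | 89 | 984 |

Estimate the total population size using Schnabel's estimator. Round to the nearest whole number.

Σ MᵢCᵢ = 0·216 + 216·304 + 499·579 + 984·281 = 0 + 65664 + 288921 + 276504 = 631089
Σ Rᵢ = 0 + 21 + 94 + 89 = 204
N̂ = 631089 / 204 ≈ 3093.6 → 3094

N ≈ 3094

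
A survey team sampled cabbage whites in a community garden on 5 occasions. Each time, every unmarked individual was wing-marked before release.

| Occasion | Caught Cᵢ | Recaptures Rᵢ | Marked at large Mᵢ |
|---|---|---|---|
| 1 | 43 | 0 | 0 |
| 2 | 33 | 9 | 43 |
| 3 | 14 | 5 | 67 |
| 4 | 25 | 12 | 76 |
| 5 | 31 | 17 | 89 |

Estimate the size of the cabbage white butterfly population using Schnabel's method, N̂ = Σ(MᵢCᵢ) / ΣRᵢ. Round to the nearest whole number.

N ≈ 163

Σ MᵢCᵢ = 0·43 + 43·33 + 67·14 + 76·25 + 89·31 = 0 + 1419 + 938 + 1900 + 2759 = 7016
Σ Rᵢ = 0 + 9 + 5 + 12 + 17 = 43
N̂ = 7016 / 43 ≈ 163.2 → 163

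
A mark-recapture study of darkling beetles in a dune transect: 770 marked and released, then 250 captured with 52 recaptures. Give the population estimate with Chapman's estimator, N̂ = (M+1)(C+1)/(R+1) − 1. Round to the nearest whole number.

N̂ = (770+1)(250+1)/(52+1) − 1 = 771·251/53 − 1
= 193521/53 − 1 ≈ 3651.3 − 1 ≈ 3650.3 → 3650

N ≈ 3650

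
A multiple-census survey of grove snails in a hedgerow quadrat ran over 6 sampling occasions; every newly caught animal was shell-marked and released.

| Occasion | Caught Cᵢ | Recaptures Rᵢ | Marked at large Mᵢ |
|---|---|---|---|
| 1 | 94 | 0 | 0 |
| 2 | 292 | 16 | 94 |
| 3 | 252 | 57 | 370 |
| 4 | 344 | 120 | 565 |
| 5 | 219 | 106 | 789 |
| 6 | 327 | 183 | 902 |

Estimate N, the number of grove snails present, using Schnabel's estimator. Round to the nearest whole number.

N ≈ 1624

Σ MᵢCᵢ = 0·94 + 94·292 + 370·252 + 565·344 + 789·219 + 902·327 = 0 + 27448 + 93240 + 194360 + 172791 + 294954 = 782793
Σ Rᵢ = 0 + 16 + 57 + 120 + 106 + 183 = 482
N̂ = 782793 / 482 ≈ 1624.1 → 1624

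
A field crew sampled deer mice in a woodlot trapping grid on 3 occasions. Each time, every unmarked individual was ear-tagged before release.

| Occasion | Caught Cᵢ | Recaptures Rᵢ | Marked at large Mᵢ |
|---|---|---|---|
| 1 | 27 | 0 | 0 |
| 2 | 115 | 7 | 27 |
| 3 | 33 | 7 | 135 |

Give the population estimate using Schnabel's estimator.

N = 540

Σ MᵢCᵢ = 0·27 + 27·115 + 135·33 = 0 + 3105 + 4455 = 7560
Σ Rᵢ = 0 + 7 + 7 = 14
N̂ = 7560 / 14 = 540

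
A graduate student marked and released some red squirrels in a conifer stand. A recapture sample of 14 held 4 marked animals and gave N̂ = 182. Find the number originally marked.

From N = M·C/R: M = N·R / C = 182·4 / 14 = 728 / 14 = 52.

M = 52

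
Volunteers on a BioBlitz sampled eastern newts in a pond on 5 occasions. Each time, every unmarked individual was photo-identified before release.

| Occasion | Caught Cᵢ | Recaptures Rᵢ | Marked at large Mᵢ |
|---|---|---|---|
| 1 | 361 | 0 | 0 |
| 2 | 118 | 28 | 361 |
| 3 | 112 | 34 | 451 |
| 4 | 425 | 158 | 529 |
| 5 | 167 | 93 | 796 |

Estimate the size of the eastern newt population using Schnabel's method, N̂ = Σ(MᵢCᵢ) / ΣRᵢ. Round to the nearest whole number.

N ≈ 1440

Σ MᵢCᵢ = 0·361 + 361·118 + 451·112 + 529·425 + 796·167 = 0 + 42598 + 50512 + 224825 + 132932 = 450867
Σ Rᵢ = 0 + 28 + 34 + 158 + 93 = 313
N̂ = 450867 / 313 ≈ 1440.47 → 1440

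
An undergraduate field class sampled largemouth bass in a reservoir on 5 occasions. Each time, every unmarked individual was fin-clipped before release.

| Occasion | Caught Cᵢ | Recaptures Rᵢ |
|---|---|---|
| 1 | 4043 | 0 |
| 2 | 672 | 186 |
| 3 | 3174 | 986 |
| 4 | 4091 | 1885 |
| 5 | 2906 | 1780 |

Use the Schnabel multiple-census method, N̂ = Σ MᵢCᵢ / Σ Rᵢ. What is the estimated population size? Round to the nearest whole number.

Marked at large before each occasion: Mᵢ = Σⱼ<ᵢ (Cⱼ − Rⱼ) → M1=0, M2=4043, M3=4529, M4=6717, M5=8923
Σ MᵢCᵢ = 0·4043 + 4043·672 + 4529·3174 + 6717·4091 + 8923·2906 = 0 + 2716896 + 14375046 + 27479247 + 25930238 = 70501427
Σ Rᵢ = 0 + 186 + 986 + 1885 + 1780 = 4837
N̂ = 70501427 / 4837 ≈ 14575.4 → 14575

N ≈ 14,575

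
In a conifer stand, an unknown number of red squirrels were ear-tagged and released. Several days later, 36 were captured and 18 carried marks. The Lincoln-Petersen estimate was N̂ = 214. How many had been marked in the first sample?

M = 107

From N = M·C/R: M = N·R / C = 214·18 / 36 = 3852 / 36 = 107.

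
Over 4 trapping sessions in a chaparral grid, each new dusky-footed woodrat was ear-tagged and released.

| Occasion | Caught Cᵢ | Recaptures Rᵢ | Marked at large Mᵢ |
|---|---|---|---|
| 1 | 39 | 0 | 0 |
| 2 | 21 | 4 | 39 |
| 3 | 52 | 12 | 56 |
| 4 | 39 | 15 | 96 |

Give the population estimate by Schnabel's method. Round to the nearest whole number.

Σ MᵢCᵢ = 0·39 + 39·21 + 56·52 + 96·39 = 0 + 819 + 2912 + 3744 = 7475
Σ Rᵢ = 0 + 4 + 12 + 15 = 31
N̂ = 7475 / 31 ≈ 241.1 → 241

N ≈ 241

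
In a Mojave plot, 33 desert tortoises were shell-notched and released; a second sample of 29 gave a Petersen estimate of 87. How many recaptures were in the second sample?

From N = M·C/R: R = M·C / N = 33·29 / 87 = 957 / 87 = 11.

R = 11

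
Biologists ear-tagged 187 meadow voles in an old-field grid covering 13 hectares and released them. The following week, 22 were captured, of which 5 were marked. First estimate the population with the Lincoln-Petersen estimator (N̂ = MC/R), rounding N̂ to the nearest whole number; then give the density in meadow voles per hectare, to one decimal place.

density ≈ 63.3 meadow voles per hectare

N̂ = 187·22/5 = 4114/5 ≈ 822.8 → 823
Density = N̂ / area = 823 / 13 ≈ 63.31 → 63.3 per hectare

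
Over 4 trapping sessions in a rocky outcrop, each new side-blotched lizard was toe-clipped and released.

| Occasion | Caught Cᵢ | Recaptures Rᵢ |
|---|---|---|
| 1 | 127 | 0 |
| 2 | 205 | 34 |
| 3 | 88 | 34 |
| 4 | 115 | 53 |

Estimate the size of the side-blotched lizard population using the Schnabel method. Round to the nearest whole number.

N ≈ 766

Marked at large before each occasion: Mᵢ = Σⱼ<ᵢ (Cⱼ − Rⱼ) → M1=0, M2=127, M3=298, M4=352
Σ MᵢCᵢ = 0·127 + 127·205 + 298·88 + 352·115 = 0 + 26035 + 26224 + 40480 = 92739
Σ Rᵢ = 0 + 34 + 34 + 53 = 121
N̂ = 92739 / 121 ≈ 766.4 → 766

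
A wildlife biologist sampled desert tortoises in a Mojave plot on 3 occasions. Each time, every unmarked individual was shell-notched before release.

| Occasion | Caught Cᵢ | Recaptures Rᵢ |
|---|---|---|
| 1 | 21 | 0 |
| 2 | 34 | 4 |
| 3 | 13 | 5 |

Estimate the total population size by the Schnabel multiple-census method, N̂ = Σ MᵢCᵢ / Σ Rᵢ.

N = 153

Marked at large before each occasion: Mᵢ = Σⱼ<ᵢ (Cⱼ − Rⱼ) → M1=0, M2=21, M3=51
Σ MᵢCᵢ = 0·21 + 21·34 + 51·13 = 0 + 714 + 663 = 1377
Σ Rᵢ = 0 + 4 + 5 = 9
N̂ = 1377 / 9 = 153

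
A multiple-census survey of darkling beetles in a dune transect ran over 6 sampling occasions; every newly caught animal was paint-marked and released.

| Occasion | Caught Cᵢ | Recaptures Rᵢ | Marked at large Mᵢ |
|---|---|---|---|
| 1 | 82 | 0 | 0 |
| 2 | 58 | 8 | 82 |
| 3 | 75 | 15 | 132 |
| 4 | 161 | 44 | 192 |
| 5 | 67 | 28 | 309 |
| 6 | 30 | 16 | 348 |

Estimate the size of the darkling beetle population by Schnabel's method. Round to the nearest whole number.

N ≈ 691

Σ MᵢCᵢ = 0·82 + 82·58 + 132·75 + 192·161 + 309·67 + 348·30 = 0 + 4756 + 9900 + 30912 + 20703 + 10440 = 76711
Σ Rᵢ = 0 + 8 + 15 + 44 + 28 + 16 = 111
N̂ = 76711 / 111 ≈ 691.1 → 691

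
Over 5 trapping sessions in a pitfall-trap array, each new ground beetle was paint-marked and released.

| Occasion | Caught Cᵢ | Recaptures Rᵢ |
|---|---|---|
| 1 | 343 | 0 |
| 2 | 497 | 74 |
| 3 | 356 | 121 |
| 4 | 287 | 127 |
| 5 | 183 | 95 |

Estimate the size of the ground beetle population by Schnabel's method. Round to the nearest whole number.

N ≈ 2261

Marked at large before each occasion: Mᵢ = Σⱼ<ᵢ (Cⱼ − Rⱼ) → M1=0, M2=343, M3=766, M4=1001, M5=1161
Σ MᵢCᵢ = 0·343 + 343·497 + 766·356 + 1001·287 + 1161·183 = 0 + 170471 + 272696 + 287287 + 212463 = 942917
Σ Rᵢ = 0 + 74 + 121 + 127 + 95 = 417
N̂ = 942917 / 417 ≈ 2261.2 → 2261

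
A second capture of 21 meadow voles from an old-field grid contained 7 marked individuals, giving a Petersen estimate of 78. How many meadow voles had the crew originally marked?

M = 26

From N = M·C/R: M = N·R / C = 78·7 / 21 = 546 / 21 = 26.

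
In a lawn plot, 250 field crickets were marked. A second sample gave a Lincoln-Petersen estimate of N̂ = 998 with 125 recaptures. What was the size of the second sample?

From N = M·C/R: C = N·R / M = 998·125 / 250 = 124750 / 250 = 499.

C = 499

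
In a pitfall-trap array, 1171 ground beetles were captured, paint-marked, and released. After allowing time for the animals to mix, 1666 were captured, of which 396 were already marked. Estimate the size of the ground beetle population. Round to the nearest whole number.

N ≈ 4926

The marked fraction in the recapture sample should equal the marked fraction in the population: 396/1666 = 1171/N.
N = (1171 × 1666) / 396 = 1950886 / 396 ≈ 4926.48 → 4926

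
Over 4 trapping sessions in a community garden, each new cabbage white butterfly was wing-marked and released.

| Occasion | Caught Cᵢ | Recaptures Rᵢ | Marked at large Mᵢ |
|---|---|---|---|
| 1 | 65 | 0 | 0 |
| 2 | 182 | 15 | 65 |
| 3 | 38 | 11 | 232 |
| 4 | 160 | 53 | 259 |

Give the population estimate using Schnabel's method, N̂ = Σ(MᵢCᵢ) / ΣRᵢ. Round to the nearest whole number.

Σ MᵢCᵢ = 0·65 + 65·182 + 232·38 + 259·160 = 0 + 11830 + 8816 + 41440 = 62086
Σ Rᵢ = 0 + 15 + 11 + 53 = 79
N̂ = 62086 / 79 ≈ 785.9 → 786

N ≈ 786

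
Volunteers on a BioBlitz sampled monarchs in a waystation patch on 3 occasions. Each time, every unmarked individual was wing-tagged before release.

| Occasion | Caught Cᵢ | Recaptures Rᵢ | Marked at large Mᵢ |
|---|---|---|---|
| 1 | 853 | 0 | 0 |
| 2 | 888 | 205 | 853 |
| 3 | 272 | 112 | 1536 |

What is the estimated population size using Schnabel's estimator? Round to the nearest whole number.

N ≈ 3707

Σ MᵢCᵢ = 0·853 + 853·888 + 1536·272 = 0 + 757464 + 417792 = 1175256
Σ Rᵢ = 0 + 205 + 112 = 317
N̂ = 1175256 / 317 ≈ 3707.4 → 3707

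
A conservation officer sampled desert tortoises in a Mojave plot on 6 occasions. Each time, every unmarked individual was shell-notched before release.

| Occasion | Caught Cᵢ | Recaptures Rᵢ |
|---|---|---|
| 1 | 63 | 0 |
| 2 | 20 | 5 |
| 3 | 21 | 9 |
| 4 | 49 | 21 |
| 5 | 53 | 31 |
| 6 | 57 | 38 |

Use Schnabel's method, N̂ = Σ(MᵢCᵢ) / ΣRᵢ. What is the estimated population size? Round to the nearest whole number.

Marked at large before each occasion: Mᵢ = Σⱼ<ᵢ (Cⱼ − Rⱼ) → M1=0, M2=63, M3=78, M4=90, M5=118, M6=140
Σ MᵢCᵢ = 0·63 + 63·20 + 78·21 + 90·49 + 118·53 + 140·57 = 0 + 1260 + 1638 + 4410 + 6254 + 7980 = 21542
Σ Rᵢ = 0 + 5 + 9 + 21 + 31 + 38 = 104
N̂ = 21542 / 104 ≈ 207.1 → 207

N ≈ 207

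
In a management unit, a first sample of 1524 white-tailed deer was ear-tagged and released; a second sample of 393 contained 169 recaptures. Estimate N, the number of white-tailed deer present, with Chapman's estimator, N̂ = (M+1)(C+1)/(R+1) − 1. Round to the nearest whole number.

N ≈ 3533

N̂ = (1524+1)(393+1)/(169+1) − 1 = 1525·394/170 − 1
= 600850/170 − 1 ≈ 3534.4 − 1 ≈ 3533.4 → 3533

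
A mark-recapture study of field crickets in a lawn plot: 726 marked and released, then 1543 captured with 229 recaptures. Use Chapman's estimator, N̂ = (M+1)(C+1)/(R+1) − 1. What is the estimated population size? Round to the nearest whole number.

N̂ = (726+1)(1543+1)/(229+1) − 1 = 727·1544/230 − 1
= 1122488/230 − 1 ≈ 4880.4 − 1 ≈ 4879.4 → 4879

N ≈ 4879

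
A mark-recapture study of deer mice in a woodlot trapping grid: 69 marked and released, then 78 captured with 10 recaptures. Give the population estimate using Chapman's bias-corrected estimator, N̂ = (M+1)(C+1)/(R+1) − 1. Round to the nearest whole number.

N ≈ 502

N̂ = (69+1)(78+1)/(10+1) − 1 = 70·79/11 − 1
= 5530/11 − 1 ≈ 502.7 − 1 ≈ 501.7 → 502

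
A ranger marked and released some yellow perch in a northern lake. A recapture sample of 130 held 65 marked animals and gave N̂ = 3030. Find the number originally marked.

M = 1515

From N = M·C/R: M = N·R / C = 3030·65 / 130 = 196950 / 130 = 1515.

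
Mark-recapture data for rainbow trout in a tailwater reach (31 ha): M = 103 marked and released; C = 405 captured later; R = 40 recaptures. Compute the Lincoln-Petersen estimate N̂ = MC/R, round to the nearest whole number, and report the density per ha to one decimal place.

N̂ = 103·405/40 = 41715/40 ≈ 1042.9 → 1043
Density = N̂ / area = 1043 / 31 ≈ 33.645 → 33.6 per ha

density ≈ 33.6 rainbow trout per ha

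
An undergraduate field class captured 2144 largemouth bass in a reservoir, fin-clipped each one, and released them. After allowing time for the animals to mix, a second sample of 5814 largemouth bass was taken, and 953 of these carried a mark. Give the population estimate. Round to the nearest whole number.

N ≈ 13,080

If marked individuals mix randomly, R/C ≈ M/N, giving N ≈ M·C/R.
N = (2144 × 5814) / 953 = 12465216 / 953 ≈ 13080.0 → 13080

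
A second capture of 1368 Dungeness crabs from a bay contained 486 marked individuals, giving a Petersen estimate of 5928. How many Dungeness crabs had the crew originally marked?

From N = M·C/R: M = N·R / C = 5928·486 / 1368 = 2881008 / 1368 = 2106.

M = 2106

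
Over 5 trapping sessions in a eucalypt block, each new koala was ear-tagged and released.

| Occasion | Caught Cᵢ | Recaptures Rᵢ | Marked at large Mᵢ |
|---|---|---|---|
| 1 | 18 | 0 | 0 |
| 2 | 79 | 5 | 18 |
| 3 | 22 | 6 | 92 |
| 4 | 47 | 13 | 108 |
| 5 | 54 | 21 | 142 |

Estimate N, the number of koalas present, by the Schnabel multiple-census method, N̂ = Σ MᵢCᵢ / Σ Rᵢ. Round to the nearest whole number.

N ≈ 360

Σ MᵢCᵢ = 0·18 + 18·79 + 92·22 + 108·47 + 142·54 = 0 + 1422 + 2024 + 5076 + 7668 = 16190
Σ Rᵢ = 0 + 5 + 6 + 13 + 21 = 45
N̂ = 16190 / 45 ≈ 359.8 → 360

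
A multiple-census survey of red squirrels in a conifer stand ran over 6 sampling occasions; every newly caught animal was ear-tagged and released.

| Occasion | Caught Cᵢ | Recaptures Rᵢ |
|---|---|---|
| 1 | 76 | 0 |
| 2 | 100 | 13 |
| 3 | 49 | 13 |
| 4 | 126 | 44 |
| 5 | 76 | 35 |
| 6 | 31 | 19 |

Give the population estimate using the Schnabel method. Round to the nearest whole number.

Marked at large before each occasion: Mᵢ = Σⱼ<ᵢ (Cⱼ − Rⱼ) → M1=0, M2=76, M3=163, M4=199, M5=281, M6=322
Σ MᵢCᵢ = 0·76 + 76·100 + 163·49 + 199·126 + 281·76 + 322·31 = 0 + 7600 + 7987 + 25074 + 21356 + 9982 = 71999
Σ Rᵢ = 0 + 13 + 13 + 44 + 35 + 19 = 124
N̂ = 71999 / 124 ≈ 580.6 → 581

N ≈ 581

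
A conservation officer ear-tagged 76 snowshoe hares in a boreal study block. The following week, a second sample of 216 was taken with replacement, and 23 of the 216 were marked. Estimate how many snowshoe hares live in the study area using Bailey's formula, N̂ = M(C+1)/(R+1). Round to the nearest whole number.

N̂ = 76·(216+1)/(23+1) = 76·217/24 = 16492/24 ≈ 687.2 → 687

N ≈ 687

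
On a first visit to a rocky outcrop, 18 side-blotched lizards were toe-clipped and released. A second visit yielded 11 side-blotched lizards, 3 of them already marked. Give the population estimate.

N = (18 × 11) / 3 = 198 / 3 = 66

N = 66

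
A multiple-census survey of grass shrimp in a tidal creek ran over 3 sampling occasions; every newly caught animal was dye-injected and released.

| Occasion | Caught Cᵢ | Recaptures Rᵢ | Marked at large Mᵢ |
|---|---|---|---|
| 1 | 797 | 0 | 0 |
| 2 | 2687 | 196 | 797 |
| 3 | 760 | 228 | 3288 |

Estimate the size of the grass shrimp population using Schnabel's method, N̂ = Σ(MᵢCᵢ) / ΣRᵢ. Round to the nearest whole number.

N ≈ 10,944

Σ MᵢCᵢ = 0·797 + 797·2687 + 3288·760 = 0 + 2141539 + 2498880 = 4640419
Σ Rᵢ = 0 + 196 + 228 = 424
N̂ = 4640419 / 424 ≈ 10944.4 → 10944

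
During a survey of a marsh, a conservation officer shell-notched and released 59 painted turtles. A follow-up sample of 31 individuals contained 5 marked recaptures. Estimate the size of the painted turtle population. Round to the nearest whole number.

N ≈ 366

Lincoln-Petersen assumes M/N = R/C, so N = M·C / R.
N = (59 × 31) / 5 = 1829 / 5 ≈ 365.8 → 366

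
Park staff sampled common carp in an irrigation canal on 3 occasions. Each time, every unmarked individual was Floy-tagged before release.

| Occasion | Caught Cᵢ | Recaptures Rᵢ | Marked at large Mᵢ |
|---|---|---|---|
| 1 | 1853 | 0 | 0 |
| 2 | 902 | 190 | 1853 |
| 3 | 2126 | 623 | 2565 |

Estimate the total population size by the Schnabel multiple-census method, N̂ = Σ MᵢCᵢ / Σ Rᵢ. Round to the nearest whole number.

Σ MᵢCᵢ = 0·1853 + 1853·902 + 2565·2126 = 0 + 1671406 + 5453190 = 7124596
Σ Rᵢ = 0 + 190 + 623 = 813
N̂ = 7124596 / 813 ≈ 8763.3 → 8763

N ≈ 8763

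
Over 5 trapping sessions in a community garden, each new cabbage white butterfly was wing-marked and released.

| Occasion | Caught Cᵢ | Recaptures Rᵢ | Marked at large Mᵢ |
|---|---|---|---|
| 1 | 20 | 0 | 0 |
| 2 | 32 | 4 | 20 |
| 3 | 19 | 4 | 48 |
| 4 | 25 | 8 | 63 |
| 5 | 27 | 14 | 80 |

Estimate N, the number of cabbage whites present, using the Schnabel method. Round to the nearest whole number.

Σ MᵢCᵢ = 0·20 + 20·32 + 48·19 + 63·25 + 80·27 = 0 + 640 + 912 + 1575 + 2160 = 5287
Σ Rᵢ = 0 + 4 + 4 + 8 + 14 = 30
N̂ = 5287 / 30 ≈ 176.2 → 176

N ≈ 176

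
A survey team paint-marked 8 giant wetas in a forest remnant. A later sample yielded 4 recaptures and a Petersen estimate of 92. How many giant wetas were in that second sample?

From N = M·C/R: C = N·R / M = 92·4 / 8 = 368 / 8 = 46.

C = 46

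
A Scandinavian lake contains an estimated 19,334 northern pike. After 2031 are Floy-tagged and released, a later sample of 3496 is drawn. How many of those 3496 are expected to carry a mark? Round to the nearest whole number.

The marked fraction of the population is 2031/19334, so in a sample of 3496 expect C·(M/N) marked.
E[R] = 2031 × 3496 / 19334 = 7100376 / 19334 ≈ 367.2 → 367

expected recaptures ≈ 367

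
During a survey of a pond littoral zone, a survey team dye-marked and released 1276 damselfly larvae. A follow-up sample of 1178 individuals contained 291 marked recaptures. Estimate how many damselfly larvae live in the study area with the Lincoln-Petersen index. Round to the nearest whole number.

If marked individuals mix randomly, R/C ≈ M/N, giving N ≈ M·C/R.
N = (1276 × 1178) / 291 = 1503128 / 291 ≈ 5165.4 → 5165

N ≈ 5165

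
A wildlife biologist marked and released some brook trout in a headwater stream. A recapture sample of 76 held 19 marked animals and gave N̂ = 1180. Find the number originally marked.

M = 295

From N = M·C/R: M = N·R / C = 1180·19 / 76 = 22420 / 76 = 295.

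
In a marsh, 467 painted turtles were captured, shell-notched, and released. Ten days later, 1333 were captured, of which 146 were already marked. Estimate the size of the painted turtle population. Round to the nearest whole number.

N = (467 × 1333) / 146 = 622511 / 146 ≈ 4263.8 → 4264

N ≈ 4264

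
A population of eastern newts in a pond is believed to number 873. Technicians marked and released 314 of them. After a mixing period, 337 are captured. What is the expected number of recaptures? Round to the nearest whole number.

Expected recaptures E[R] = M·C / N.
E[R] = 314 × 337 / 873 = 105818 / 873 ≈ 121.2 → 121

expected recaptures ≈ 121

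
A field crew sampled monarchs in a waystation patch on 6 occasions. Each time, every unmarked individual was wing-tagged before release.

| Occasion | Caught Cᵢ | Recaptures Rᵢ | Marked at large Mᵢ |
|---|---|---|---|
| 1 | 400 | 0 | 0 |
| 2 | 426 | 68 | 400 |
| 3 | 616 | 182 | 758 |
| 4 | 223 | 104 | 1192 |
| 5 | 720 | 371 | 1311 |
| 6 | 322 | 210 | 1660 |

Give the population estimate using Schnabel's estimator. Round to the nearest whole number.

Σ MᵢCᵢ = 0·400 + 400·426 + 758·616 + 1192·223 + 1311·720 + 1660·322 = 0 + 170400 + 466928 + 265816 + 943920 + 534520 = 2381584
Σ Rᵢ = 0 + 68 + 182 + 104 + 371 + 210 = 935
N̂ = 2381584 / 935 ≈ 2547.1 → 2547

N ≈ 2547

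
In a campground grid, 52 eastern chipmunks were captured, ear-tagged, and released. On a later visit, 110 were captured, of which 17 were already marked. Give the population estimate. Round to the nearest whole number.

N = (52 × 110) / 17 = 5720 / 17 ≈ 336.47 → 336

N ≈ 336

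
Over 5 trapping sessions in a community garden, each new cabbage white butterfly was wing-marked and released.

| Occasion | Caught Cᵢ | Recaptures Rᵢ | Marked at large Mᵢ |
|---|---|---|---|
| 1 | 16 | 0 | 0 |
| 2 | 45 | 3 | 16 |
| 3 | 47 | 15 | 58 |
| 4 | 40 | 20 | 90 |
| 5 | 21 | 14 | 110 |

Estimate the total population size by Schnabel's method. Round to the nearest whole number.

N ≈ 180

Σ MᵢCᵢ = 0·16 + 16·45 + 58·47 + 90·40 + 110·21 = 0 + 720 + 2726 + 3600 + 2310 = 9356
Σ Rᵢ = 0 + 3 + 15 + 20 + 14 = 52
N̂ = 9356 / 52 ≈ 179.9 → 180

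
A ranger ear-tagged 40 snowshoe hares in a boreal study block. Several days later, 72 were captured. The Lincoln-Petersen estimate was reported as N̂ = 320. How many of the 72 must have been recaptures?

From N = M·C/R: R = M·C / N = 40·72 / 320 = 2880 / 320 = 9.

R = 9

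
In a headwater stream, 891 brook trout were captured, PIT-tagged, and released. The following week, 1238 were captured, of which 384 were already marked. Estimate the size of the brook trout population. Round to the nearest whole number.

N ≈ 2873

The marked fraction in the recapture sample should equal the marked fraction in the population: 384/1238 = 891/N.
N = (891 × 1238) / 384 = 1103058 / 384 ≈ 2872.5 → 2873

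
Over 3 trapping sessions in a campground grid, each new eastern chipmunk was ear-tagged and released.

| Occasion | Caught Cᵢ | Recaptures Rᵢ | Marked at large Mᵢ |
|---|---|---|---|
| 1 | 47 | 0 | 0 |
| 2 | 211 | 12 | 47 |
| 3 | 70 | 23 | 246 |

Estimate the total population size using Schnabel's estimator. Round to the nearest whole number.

Σ MᵢCᵢ = 0·47 + 47·211 + 246·70 = 0 + 9917 + 17220 = 27137
Σ Rᵢ = 0 + 12 + 23 = 35
N̂ = 27137 / 35 ≈ 775.3 → 775

N ≈ 775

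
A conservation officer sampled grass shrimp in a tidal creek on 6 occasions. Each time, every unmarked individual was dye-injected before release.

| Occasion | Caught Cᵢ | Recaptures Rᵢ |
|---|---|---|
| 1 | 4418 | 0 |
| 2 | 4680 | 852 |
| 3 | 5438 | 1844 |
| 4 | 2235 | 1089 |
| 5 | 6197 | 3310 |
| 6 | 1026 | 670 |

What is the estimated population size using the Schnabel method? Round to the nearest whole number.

N ≈ 24,307

Marked at large before each occasion: Mᵢ = Σⱼ<ᵢ (Cⱼ − Rⱼ) → M1=0, M2=4418, M3=8246, M4=11840, M5=12986, M6=15873
Σ MᵢCᵢ = 0·4418 + 4418·4680 + 8246·5438 + 11840·2235 + 12986·6197 + 15873·1026 = 0 + 20676240 + 44841748 + 26462400 + 80474242 + 16285698 = 188740328
Σ Rᵢ = 0 + 852 + 1844 + 1089 + 3310 + 670 = 7765
N̂ = 188740328 / 7765 ≈ 24306.5 → 24307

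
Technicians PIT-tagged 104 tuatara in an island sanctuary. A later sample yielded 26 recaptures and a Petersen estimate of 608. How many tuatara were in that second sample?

From N = M·C/R: C = N·R / M = 608·26 / 104 = 15808 / 104 = 152.

C = 152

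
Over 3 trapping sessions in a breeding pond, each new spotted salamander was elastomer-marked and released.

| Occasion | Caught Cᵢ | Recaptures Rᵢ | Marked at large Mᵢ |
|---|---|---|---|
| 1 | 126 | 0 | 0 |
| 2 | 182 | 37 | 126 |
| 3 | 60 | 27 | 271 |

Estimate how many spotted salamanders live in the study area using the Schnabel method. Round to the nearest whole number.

N ≈ 612

Σ MᵢCᵢ = 0·126 + 126·182 + 271·60 = 0 + 22932 + 16260 = 39192
Σ Rᵢ = 0 + 37 + 27 = 64
N̂ = 39192 / 64 ≈ 612.4 → 612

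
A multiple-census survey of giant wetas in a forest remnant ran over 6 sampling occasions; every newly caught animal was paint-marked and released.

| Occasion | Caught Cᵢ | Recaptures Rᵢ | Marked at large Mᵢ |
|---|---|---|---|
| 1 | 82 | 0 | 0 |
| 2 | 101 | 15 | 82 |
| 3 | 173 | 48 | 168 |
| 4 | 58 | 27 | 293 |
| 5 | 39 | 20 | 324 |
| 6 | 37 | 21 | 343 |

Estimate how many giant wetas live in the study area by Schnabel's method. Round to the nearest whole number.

Σ MᵢCᵢ = 0·82 + 82·101 + 168·173 + 293·58 + 324·39 + 343·37 = 0 + 8282 + 29064 + 16994 + 12636 + 12691 = 79667
Σ Rᵢ = 0 + 15 + 48 + 27 + 20 + 21 = 131
N̂ = 79667 / 131 ≈ 608.1 → 608

N ≈ 608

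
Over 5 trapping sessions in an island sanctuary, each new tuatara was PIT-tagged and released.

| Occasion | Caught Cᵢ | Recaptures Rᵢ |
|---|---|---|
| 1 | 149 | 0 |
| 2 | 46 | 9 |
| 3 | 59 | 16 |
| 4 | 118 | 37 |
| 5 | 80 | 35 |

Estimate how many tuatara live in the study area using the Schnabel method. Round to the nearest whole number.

N ≈ 718

Marked at large before each occasion: Mᵢ = Σⱼ<ᵢ (Cⱼ − Rⱼ) → M1=0, M2=149, M3=186, M4=229, M5=310
Σ MᵢCᵢ = 0·149 + 149·46 + 186·59 + 229·118 + 310·80 = 0 + 6854 + 10974 + 27022 + 24800 = 69650
Σ Rᵢ = 0 + 9 + 16 + 37 + 35 = 97
N̂ = 69650 / 97 ≈ 718.0 → 718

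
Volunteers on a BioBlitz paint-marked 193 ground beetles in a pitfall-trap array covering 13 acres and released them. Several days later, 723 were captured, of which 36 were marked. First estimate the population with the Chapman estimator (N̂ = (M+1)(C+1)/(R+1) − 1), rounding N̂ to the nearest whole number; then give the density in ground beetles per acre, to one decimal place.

density ≈ 291.9 ground beetles per acre

N̂ = 194·724/37 − 1 = 140456/37 − 1 ≈ 3795.1 → 3795
Density = N̂ / area = 3795 / 13 ≈ 291.92 → 291.9 per acre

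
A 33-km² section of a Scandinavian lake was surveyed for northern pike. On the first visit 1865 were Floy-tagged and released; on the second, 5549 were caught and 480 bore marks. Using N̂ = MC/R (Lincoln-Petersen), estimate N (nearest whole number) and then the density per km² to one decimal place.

density ≈ 653.3 northern pike per km²

N̂ = 1865·5549/480 = 10348885/480 ≈ 21560.2 → 21560
Density = N̂ / area = 21560 / 33 ≈ 653.33 → 653.3 per km²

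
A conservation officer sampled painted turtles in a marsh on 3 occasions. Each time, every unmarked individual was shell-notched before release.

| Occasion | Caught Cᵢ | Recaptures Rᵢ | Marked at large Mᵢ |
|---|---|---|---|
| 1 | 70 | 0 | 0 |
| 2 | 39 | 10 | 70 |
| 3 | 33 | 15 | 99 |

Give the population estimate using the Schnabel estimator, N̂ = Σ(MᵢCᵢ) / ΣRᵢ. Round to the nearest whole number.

Σ MᵢCᵢ = 0·70 + 70·39 + 99·33 = 0 + 2730 + 3267 = 5997
Σ Rᵢ = 0 + 10 + 15 = 25
N̂ = 5997 / 25 ≈ 239.9 → 240

N ≈ 240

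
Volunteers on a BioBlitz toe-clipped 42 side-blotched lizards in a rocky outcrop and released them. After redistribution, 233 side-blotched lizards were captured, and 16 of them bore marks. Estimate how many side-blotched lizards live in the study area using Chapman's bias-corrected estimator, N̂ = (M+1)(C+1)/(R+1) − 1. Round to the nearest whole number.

N̂ = (42+1)(233+1)/(16+1) − 1 = 43·234/17 − 1
= 10062/17 − 1 ≈ 591.9 − 1 ≈ 590.9 → 591

N ≈ 591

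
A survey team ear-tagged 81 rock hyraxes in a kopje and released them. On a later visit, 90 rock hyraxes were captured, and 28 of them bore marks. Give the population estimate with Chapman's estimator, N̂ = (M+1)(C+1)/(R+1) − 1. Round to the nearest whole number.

N̂ = (81+1)(90+1)/(28+1) − 1 = 82·91/29 − 1
= 7462/29 − 1 ≈ 257.3 − 1 ≈ 256.3 → 256

N ≈ 256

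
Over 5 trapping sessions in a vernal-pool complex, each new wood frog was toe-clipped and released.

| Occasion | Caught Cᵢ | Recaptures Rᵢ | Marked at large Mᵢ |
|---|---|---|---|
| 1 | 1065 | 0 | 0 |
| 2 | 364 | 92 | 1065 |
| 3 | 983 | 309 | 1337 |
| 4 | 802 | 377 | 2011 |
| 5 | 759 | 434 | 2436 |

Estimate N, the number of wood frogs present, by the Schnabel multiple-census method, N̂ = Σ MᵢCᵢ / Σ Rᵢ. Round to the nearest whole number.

N ≈ 4260

Σ MᵢCᵢ = 0·1065 + 1065·364 + 1337·983 + 2011·802 + 2436·759 = 0 + 387660 + 1314271 + 1612822 + 1848924 = 5163677
Σ Rᵢ = 0 + 92 + 309 + 377 + 434 = 1212
N̂ = 5163677 / 1212 ≈ 4260.46 → 4260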